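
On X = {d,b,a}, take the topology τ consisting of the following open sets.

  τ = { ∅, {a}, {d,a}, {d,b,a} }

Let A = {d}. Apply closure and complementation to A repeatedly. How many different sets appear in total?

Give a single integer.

6

closure: X∖int(X∖A) = X∖{a} = {d,b}
Let k=closure and c=complement:
  1. A     = {d}
  2. kA    = {d,b}
  3. cA    = {b,a}
  4. ckA   = {a}
  5. kcA   = {d,b,a}
  6. ckcA  = ∅
— saturated at 6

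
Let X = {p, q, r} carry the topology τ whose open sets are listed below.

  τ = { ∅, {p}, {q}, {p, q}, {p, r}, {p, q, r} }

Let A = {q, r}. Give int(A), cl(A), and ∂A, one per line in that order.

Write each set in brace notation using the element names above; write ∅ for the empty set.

U open, U⊆A: ∅, {q}. int(A) = ⋃ = {q}
X∖A={p}, int(X∖A)={p}, hence cl(A)={q, r}
∂A: remove int from cl → {r}

int(A) = {q}
cl(A)  = {q, r}
∂A     = {r}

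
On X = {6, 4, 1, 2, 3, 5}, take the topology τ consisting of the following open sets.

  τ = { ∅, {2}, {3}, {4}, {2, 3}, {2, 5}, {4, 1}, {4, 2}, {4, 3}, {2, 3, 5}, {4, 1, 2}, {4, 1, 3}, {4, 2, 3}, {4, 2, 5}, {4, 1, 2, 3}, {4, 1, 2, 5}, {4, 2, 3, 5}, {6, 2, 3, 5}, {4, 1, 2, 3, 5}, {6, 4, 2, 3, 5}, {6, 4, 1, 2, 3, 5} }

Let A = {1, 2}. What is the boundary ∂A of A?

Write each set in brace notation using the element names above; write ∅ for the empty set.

interior: largest open inside A is {2} (from ∅, {2})
cl via duality: int({6, 4, 3, 5}) = {4, 3}, so X∖{4, 3} = {6, 1, 2, 5}
cl∖int = {6, 1, 5}

{6, 1, 5}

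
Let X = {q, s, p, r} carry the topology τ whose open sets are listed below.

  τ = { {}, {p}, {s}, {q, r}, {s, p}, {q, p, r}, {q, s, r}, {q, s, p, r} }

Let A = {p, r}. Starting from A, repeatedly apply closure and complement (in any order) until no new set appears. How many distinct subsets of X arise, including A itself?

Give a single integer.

6

cl via duality: int({q, s}) = {s}, so X∖{s} = {q, p, r}
Write k for closure, c for complement:
  1. A     = {p, r}
  2. kA    = {q, p, r}
  3. cA    = {q, s}
  4. ckA   = {s}
  5. kcA   = {q, s, r}
  6. ckcA  = {p}
applying k or c yields no new set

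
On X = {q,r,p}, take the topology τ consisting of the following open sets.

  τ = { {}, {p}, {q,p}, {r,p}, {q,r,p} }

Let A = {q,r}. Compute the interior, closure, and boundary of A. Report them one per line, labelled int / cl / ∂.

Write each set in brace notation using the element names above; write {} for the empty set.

opens ⊆ A: {}; union → int = {}
complement {p}; its interior {p}; cl(A) = X∖{p} = {q,r}
boundary = {q,r} ∖ {} = {q,r}

int(A) = {}
cl(A)  = {q,r}
∂A     = {q,r}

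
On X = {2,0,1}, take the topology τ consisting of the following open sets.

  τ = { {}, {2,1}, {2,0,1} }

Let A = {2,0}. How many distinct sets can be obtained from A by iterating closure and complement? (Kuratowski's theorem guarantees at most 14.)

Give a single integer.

4

closure: X∖int(X∖A) = X∖{} = {2,0,1}
Let k=closure and c=complement:
  1. A     = {2,0}
  2. kA    = {2,0,1}
  3. cA    = {1}
  4. ckA   = {}
— saturated at 4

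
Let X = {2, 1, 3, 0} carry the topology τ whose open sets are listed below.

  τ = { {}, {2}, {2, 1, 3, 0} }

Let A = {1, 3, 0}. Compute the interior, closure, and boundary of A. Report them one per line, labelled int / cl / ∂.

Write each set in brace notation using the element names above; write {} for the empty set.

opens ⊆ A: {}; union → int = {}
complement {2}; its interior {2}; cl(A) = X∖{2} = {1, 3, 0}
boundary = {1, 3, 0} ∖ {} = {1, 3, 0}

int(A) = {}
cl(A)  = {1, 3, 0}
∂A     = {1, 3, 0}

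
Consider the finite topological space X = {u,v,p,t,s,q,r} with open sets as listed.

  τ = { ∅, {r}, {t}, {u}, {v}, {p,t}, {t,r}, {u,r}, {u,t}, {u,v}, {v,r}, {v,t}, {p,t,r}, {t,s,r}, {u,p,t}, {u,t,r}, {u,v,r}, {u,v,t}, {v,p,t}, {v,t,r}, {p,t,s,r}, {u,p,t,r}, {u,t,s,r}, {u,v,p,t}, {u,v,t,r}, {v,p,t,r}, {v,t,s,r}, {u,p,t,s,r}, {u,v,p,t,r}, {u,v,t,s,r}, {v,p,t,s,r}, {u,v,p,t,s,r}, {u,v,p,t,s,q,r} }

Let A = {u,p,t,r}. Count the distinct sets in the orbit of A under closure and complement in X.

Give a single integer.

closure: X∖int(X∖A) = X∖{v} = {u,p,t,s,q,r}
Let k=closure and c=complement:
  1. A     = {u,p,t,r}
  2. kA    = {u,p,t,s,q,r}
  3. cA    = {v,s,q}
  4. ckA   = {v}
  5. kckA  = {v,q}
  6. ckckA = {u,p,t,s,r}
— saturated at 6

6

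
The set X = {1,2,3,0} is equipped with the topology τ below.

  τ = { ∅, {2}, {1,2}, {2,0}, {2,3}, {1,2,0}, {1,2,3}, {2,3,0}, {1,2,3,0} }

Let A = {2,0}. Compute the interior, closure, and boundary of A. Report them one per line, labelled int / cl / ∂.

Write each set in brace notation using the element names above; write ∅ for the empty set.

U open, U⊆A: ∅, {2}, {2,0}. int(A) = ⋃ = {2,0}
X∖A={1,3}, int(X∖A)=∅, hence cl(A)={1,2,3,0}
∂A: remove int from cl → {1,3}

int(A) = {2,0}
cl(A)  = {1,2,3,0}
∂A     = {1,3}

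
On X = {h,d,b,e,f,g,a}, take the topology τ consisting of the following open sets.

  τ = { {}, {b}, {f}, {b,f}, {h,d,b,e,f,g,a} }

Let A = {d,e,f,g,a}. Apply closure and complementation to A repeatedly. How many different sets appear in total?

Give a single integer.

6

cl via duality: int({h,b}) = {b}, so X∖{b} = {h,d,e,f,g,a}
Write k for closure, c for complement:
  1. A     = {d,e,f,g,a}
  2. kA    = {h,d,e,f,g,a}
  3. cA    = {h,b}
  4. ckA   = {b}
  5. kcA   = {h,d,b,e,g,a}
  6. ckcA  = {f}
applying k or c yields no new set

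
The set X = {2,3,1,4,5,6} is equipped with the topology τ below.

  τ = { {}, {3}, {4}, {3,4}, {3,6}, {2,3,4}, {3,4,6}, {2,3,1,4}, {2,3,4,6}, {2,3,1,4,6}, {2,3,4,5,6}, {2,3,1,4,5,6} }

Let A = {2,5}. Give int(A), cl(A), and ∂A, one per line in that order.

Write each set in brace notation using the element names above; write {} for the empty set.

U open, U⊆A: {}. int(A) = ⋃ = {}
X∖A={3,1,4,6}, int(X∖A)={3,4,6}, hence cl(A)={2,1,5}
∂A: remove int from cl → {2,1,5}

int(A) = {}
cl(A)  = {2,1,5}
∂A     = {2,1,5}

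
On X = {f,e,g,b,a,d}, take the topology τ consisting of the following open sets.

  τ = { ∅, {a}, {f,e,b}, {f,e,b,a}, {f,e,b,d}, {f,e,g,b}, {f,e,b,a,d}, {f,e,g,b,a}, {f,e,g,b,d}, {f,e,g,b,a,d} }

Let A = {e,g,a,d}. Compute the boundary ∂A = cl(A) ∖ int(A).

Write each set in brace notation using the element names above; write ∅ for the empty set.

U open, U⊆A: ∅, {a}. int(A) = ⋃ = {a}
X∖A={f,b}, int(X∖A)=∅, hence cl(A)={f,e,g,b,a,d}
∂A: remove int from cl → {f,e,g,b,d}

{f,e,g,b,d}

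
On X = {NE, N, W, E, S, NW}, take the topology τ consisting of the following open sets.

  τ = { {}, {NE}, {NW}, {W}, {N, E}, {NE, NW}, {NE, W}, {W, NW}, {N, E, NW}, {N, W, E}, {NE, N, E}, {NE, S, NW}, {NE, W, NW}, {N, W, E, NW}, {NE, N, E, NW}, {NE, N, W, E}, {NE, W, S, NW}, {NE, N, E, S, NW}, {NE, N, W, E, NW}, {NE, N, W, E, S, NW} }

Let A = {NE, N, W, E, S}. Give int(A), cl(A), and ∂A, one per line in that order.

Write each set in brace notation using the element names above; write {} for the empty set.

int(A) = {NE, N, W, E}
cl(A)  = {NE, N, W, E, S}
∂A     = {S}

open subsets of A: {}, {NE}, {W}, {NE, W}, {N, E}, {N, W, E}, {NE, N, E}, {NE, N, W, E}; so int(A) = {NE, N, W, E}
closure: X∖int(X∖A) = X∖{NW} = {NE, N, W, E, S}
∂A = {NE, N, W, E, S} minus {NE, N, W, E} = {S}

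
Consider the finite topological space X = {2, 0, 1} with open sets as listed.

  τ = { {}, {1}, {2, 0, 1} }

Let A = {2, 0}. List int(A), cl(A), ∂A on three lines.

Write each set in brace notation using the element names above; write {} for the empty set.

int(A) = {}
cl(A)  = {2, 0}
∂A     = {2, 0}

U open, U⊆A: {}. int(A) = ⋃ = {}
X∖A={1}, int(X∖A)={1}, hence cl(A)={2, 0}
∂A: remove int from cl → {2, 0}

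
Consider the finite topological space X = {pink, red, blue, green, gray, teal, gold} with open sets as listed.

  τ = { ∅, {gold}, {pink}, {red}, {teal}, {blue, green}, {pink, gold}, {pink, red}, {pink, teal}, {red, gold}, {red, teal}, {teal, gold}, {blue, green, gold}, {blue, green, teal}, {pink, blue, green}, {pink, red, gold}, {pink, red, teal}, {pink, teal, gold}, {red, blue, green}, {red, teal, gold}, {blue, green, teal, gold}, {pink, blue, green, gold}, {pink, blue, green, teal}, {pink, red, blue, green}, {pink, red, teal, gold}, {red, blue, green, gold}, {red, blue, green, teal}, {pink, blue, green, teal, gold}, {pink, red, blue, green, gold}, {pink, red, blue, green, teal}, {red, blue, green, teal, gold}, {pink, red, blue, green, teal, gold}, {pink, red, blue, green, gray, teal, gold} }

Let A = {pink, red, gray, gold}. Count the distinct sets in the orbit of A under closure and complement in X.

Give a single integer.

4

closure: X∖int(X∖A) = X∖{blue, green, teal} = {pink, red, gray, gold}
Let k=closure and c=complement:
  1. A     = {pink, red, gray, gold}
  2. cA    = {blue, green, teal}
  3. kcA   = {blue, green, gray, teal}
  4. ckcA  = {pink, red, gold}
— saturated at 4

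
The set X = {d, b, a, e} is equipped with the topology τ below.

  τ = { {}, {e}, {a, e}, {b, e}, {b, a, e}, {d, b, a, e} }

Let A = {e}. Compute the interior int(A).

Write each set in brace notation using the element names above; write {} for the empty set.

U open, U⊆A: {}, {e}. int(A) = ⋃ = {e}

{e}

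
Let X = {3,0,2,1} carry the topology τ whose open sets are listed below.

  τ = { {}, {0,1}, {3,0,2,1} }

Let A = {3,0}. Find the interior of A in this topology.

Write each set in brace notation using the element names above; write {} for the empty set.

opens ⊆ A: {}; union → int = {}

{}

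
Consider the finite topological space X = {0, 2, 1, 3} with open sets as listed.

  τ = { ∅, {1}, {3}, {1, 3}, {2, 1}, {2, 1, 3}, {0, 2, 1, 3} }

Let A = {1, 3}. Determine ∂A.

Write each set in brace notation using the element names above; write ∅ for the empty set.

{0, 2}

opens ⊆ A: ∅, {3}, {1}, {1, 3}; union → int = {1, 3}
complement {0, 2}; its interior ∅; cl(A) = X∖∅ = {0, 2, 1, 3}
boundary = {0, 2, 1, 3} ∖ {1, 3} = {0, 2}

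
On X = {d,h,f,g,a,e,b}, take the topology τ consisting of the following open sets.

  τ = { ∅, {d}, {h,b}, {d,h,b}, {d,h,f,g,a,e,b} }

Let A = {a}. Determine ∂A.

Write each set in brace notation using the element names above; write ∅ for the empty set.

U open, U⊆A: ∅. int(A) = ⋃ = ∅
X∖A={d,h,f,g,e,b}, int(X∖A)={d,h,b}, hence cl(A)={f,g,a,e}
∂A: remove int from cl → {f,g,a,e}

{f,g,a,e}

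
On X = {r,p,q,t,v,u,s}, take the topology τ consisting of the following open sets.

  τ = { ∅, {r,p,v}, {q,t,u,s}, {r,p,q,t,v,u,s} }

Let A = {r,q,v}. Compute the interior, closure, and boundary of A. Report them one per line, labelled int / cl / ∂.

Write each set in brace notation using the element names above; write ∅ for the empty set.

U open, U⊆A: ∅. int(A) = ⋃ = ∅
X∖A={p,t,u,s}, int(X∖A)=∅, hence cl(A)={r,p,q,t,v,u,s}
∂A: remove int from cl → {r,p,q,t,v,u,s}

int(A) = ∅
cl(A)  = {r,p,q,t,v,u,s}
∂A     = {r,p,q,t,v,u,s}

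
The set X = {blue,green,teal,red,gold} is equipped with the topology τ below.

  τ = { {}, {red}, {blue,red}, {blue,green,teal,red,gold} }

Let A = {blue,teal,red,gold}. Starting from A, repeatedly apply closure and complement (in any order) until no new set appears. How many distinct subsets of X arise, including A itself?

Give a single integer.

closure: X∖int(X∖A) = X∖{} = {blue,green,teal,red,gold}
Let k=closure and c=complement:
  1. A     = {blue,teal,red,gold}
  2. kA    = {blue,green,teal,red,gold}
  3. cA    = {green}
  4. ckA   = {}
  5. kcA   = {green,teal,gold}
  6. ckcA  = {blue,red}
— saturated at 6

6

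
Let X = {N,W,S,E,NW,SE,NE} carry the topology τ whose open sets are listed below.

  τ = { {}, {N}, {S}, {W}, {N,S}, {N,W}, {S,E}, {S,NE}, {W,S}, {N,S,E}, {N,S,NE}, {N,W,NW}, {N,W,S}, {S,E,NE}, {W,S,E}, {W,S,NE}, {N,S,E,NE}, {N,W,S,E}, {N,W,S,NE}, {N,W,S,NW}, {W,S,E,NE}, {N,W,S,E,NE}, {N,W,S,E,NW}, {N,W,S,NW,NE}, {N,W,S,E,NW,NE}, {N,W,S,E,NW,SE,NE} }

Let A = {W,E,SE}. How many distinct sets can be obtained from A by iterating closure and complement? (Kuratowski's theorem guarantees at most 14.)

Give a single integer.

cl via duality: int({N,S,NW,NE}) = {N,S,NE}, so X∖{N,S,NE} = {W,E,NW,SE}
Write k for closure, c for complement:
  1. A     = {W,E,SE}
  2. kA    = {W,E,NW,SE}
  3. cA    = {N,S,NW,NE}
  4. ckA   = {N,S,NE}
  5. kcA   = {N,S,E,NW,SE,NE}
  6. ckcA  = {W}
  7. kckcA = {W,NW,SE}
  8. ckckcA = {N,S,E,NE}
applying k or c yields no new set

8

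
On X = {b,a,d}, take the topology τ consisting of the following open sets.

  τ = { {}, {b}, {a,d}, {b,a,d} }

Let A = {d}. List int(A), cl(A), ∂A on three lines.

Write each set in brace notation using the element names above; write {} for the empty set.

int(A) = {}
cl(A)  = {a,d}
∂A     = {a,d}

interior: largest open inside A is {} (from {})
cl via duality: int({b,a}) = {b}, so X∖{b} = {a,d}
cl∖int = {a,d}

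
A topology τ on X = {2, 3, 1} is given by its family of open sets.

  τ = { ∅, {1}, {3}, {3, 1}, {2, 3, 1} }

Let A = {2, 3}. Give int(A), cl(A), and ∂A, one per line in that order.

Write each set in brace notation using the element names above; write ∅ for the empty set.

int(A) = {3}
cl(A)  = {2, 3}
∂A     = {2}

interior: largest open inside A is {3} (from ∅, {3})
cl via duality: int({1}) = {1}, so X∖{1} = {2, 3}
cl∖int = {2}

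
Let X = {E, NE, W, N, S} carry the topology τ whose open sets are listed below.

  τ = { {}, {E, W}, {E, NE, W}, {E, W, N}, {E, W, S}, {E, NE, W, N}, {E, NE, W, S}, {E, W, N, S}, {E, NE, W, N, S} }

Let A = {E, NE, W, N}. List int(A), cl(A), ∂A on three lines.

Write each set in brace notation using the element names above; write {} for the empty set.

interior: largest open inside A is {E, NE, W, N} (from {}, {E, W}, {E, NE, W}, {E, W, N}, {E, NE, W, N})
cl via duality: int({S}) = {}, so X∖{} = {E, NE, W, N, S}
cl∖int = {S}

int(A) = {E, NE, W, N}
cl(A)  = {E, NE, W, N, S}
∂A     = {S}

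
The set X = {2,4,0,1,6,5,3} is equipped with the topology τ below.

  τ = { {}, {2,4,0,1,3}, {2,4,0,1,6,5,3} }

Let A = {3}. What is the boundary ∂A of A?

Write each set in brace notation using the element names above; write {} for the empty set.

opens ⊆ A: {}; union → int = {}
complement {2,4,0,1,6,5}; its interior {}; cl(A) = X∖{} = {2,4,0,1,6,5,3}
boundary = {2,4,0,1,6,5,3} ∖ {} = {2,4,0,1,6,5,3}

{2,4,0,1,6,5,3}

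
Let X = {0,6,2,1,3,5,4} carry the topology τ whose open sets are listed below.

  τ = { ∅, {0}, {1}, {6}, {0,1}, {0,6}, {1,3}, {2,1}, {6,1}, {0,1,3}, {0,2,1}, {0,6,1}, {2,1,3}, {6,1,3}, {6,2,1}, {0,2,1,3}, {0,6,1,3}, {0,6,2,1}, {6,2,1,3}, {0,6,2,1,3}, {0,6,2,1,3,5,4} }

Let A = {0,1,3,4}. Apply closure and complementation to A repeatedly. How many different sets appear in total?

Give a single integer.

8

closure: X∖int(X∖A) = X∖{6} = {0,2,1,3,5,4}
Let k=closure and c=complement:
  1. A     = {0,1,3,4}
  2. kA    = {0,2,1,3,5,4}
  3. cA    = {6,2,5}
  4. ckA   = {6}
  5. kcA   = {6,2,5,4}
  6. kckA  = {6,5,4}
  7. ckcA  = {0,1,3}
  8. ckckA = {0,2,1,3}
— saturated at 8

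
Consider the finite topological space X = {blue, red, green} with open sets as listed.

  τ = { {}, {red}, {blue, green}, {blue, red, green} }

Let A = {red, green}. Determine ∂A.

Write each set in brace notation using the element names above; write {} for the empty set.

{blue, green}

opens ⊆ A: {}, {red}; union → int = {red}
complement {blue}; its interior {}; cl(A) = X∖{} = {blue, red, green}
boundary = {blue, red, green} ∖ {red} = {blue, green}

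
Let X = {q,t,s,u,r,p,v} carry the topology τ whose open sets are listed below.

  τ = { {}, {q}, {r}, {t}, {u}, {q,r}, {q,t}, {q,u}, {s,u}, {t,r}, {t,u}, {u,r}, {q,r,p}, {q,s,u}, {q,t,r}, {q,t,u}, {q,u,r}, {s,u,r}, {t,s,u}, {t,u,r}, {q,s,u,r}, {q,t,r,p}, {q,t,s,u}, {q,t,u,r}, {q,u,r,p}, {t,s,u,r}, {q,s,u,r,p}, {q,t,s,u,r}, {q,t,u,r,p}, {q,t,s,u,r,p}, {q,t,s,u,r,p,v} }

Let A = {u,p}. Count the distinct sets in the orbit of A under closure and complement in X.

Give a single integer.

closure: X∖int(X∖A) = X∖{q,t,r} = {s,u,p,v}
Let k=closure and c=complement:
  1. A     = {u,p}
  2. kA    = {s,u,p,v}
  3. cA    = {q,t,s,r,v}
  4. ckA   = {q,t,r}
  5. kcA   = {q,t,s,r,p,v}
  6. kckA  = {q,t,r,p,v}
  7. ckcA  = {u}
  8. ckckA = {s,u}
  9. kckcA = {s,u,v}
  10. ckckcA = {q,t,r,p}
— saturated at 10

10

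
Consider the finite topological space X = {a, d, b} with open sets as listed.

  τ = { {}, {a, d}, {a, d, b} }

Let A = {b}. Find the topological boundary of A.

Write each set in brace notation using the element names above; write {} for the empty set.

U open, U⊆A: {}. int(A) = ⋃ = {}
X∖A={a, d}, int(X∖A)={a, d}, hence cl(A)={b}
∂A: remove int from cl → {b}

{b}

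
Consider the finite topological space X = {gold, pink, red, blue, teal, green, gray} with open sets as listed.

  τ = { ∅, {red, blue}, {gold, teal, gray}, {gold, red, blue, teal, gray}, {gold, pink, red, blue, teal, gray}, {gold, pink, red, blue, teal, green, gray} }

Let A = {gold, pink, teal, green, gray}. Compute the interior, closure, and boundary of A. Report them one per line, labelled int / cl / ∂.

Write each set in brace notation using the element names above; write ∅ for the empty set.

int(A) = {gold, teal, gray}
cl(A)  = {gold, pink, teal, green, gray}
∂A     = {pink, green}

opens ⊆ A: ∅, {gold, teal, gray}; union → int = {gold, teal, gray}
complement {red, blue}; its interior {red, blue}; cl(A) = X∖{red, blue} = {gold, pink, teal, green, gray}
boundary = {gold, pink, teal, green, gray} ∖ {gold, teal, gray} = {pink, green}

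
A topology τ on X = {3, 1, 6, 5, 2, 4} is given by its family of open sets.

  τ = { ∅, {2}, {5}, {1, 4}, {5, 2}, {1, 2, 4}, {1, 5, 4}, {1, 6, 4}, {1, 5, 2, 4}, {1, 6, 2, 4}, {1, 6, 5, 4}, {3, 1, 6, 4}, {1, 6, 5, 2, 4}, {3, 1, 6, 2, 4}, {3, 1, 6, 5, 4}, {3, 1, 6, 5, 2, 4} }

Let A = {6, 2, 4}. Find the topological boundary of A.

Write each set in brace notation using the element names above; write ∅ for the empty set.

{3, 1, 6, 4}

opens ⊆ A: ∅, {2}; union → int = {2}
complement {3, 1, 5}; its interior {5}; cl(A) = X∖{5} = {3, 1, 6, 2, 4}
boundary = {3, 1, 6, 2, 4} ∖ {2} = {3, 1, 6, 4}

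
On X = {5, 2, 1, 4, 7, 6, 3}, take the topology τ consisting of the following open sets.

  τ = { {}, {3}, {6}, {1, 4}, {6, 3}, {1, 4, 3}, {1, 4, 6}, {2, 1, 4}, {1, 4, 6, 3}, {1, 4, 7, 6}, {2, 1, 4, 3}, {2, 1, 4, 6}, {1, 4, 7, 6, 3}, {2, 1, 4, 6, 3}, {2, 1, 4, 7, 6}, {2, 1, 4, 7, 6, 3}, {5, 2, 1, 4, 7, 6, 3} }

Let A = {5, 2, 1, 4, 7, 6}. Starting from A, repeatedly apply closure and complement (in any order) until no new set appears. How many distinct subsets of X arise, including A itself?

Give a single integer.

complement {3}; its interior {3}; cl(A) = X∖{3} = {5, 2, 1, 4, 7, 6}
With k = closure, c = complement:
  1. A     = {5, 2, 1, 4, 7, 6}
  2. cA    = {3}
  3. kcA   = {5, 3}
  4. ckcA  = {2, 1, 4, 7, 6}
k, c of each give nothing new

4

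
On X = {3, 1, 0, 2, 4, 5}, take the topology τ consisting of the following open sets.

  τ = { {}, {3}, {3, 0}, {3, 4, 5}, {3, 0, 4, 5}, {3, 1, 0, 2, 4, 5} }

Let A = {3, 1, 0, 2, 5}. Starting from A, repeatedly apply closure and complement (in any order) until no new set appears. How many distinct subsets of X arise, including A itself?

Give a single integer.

6

cl via duality: int({4}) = {}, so X∖{} = {3, 1, 0, 2, 4, 5}
Write k for closure, c for complement:
  1. A     = {3, 1, 0, 2, 5}
  2. kA    = {3, 1, 0, 2, 4, 5}
  3. cA    = {4}
  4. ckA   = {}
  5. kcA   = {1, 2, 4, 5}
  6. ckcA  = {3, 0}
applying k or c yields no new set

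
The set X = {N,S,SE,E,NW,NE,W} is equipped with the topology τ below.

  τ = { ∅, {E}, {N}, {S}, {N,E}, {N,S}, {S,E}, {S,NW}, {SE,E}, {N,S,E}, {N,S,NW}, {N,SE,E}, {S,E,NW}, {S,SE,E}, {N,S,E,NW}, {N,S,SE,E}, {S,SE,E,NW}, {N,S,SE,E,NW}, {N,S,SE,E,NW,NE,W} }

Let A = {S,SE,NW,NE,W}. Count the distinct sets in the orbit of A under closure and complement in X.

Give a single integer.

closure: X∖int(X∖A) = X∖{N,E} = {S,SE,NW,NE,W}
Let k=closure and c=complement:
  1. A     = {S,SE,NW,NE,W}
  2. cA    = {N,E}
  3. kcA   = {N,SE,E,NE,W}
  4. ckcA  = {S,NW}
  5. kckcA = {S,NW,NE,W}
  6. ckckcA = {N,SE,E}
— saturated at 6

6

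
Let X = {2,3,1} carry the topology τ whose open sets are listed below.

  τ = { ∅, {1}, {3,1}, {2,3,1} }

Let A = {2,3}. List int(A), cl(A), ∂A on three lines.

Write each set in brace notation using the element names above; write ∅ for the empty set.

int(A) = ∅
cl(A)  = {2,3}
∂A     = {2,3}

open subsets of A: ∅; so int(A) = ∅
closure: X∖int(X∖A) = X∖{1} = {2,3}
∂A = {2,3} minus ∅ = {2,3}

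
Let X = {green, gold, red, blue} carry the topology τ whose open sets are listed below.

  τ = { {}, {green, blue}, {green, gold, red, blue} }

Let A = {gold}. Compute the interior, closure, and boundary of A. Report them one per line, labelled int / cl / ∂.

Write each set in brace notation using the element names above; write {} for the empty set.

U open, U⊆A: {}. int(A) = ⋃ = {}
X∖A={green, red, blue}, int(X∖A)={green, blue}, hence cl(A)={gold, red}
∂A: remove int from cl → {gold, red}

int(A) = {}
cl(A)  = {gold, red}
∂A     = {gold, red}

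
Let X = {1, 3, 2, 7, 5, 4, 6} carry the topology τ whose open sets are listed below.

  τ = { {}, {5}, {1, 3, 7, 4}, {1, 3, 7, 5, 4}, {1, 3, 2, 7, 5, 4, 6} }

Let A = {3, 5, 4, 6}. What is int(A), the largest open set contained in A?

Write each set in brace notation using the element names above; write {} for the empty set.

open subsets of A: {}, {5}; so int(A) = {5}

{5}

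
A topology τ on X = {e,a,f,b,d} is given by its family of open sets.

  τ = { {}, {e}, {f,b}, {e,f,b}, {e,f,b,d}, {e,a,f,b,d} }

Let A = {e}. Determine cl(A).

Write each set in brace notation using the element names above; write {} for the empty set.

{e,a,d}

complement {a,f,b,d}; its interior {f,b}; cl(A) = X∖{f,b} = {e,a,d}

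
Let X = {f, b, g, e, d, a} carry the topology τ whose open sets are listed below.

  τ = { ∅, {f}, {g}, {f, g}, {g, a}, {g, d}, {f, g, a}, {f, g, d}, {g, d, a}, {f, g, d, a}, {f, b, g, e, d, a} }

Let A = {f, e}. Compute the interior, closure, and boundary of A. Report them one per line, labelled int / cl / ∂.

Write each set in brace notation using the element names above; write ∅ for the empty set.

int(A) = {f}
cl(A)  = {f, b, e}
∂A     = {b, e}

U open, U⊆A: ∅, {f}. int(A) = ⋃ = {f}
X∖A={b, g, d, a}, int(X∖A)={g, d, a}, hence cl(A)={f, b, e}
∂A: remove int from cl → {b, e}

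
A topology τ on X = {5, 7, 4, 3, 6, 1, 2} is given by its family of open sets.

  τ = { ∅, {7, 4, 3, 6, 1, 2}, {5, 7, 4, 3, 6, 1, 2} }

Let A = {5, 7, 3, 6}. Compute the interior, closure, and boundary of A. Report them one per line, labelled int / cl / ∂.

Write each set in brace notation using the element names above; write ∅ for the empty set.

int(A) = ∅
cl(A)  = {5, 7, 4, 3, 6, 1, 2}
∂A     = {5, 7, 4, 3, 6, 1, 2}

opens ⊆ A: ∅; union → int = ∅
complement {4, 1, 2}; its interior ∅; cl(A) = X∖∅ = {5, 7, 4, 3, 6, 1, 2}
boundary = {5, 7, 4, 3, 6, 1, 2} ∖ ∅ = {5, 7, 4, 3, 6, 1, 2}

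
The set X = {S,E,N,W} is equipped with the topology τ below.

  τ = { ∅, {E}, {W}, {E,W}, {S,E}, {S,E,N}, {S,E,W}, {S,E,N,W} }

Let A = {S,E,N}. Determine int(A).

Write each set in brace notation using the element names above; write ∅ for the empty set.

{S,E,N}

opens ⊆ A: ∅, {E}, {S,E}, {S,E,N}; union → int = {S,E,N}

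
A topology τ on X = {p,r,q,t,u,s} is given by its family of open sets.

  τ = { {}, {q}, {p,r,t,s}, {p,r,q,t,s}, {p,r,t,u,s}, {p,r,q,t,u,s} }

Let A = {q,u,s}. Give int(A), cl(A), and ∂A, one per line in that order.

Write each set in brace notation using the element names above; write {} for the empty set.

opens ⊆ A: {}, {q}; union → int = {q}
complement {p,r,t}; its interior {}; cl(A) = X∖{} = {p,r,q,t,u,s}
boundary = {p,r,q,t,u,s} ∖ {q} = {p,r,t,u,s}

int(A) = {q}
cl(A)  = {p,r,q,t,u,s}
∂A     = {p,r,t,u,s}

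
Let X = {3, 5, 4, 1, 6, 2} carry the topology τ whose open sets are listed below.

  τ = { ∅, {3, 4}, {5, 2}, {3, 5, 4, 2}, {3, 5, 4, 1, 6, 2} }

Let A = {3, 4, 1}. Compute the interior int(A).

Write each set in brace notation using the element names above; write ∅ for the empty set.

{3, 4}

opens ⊆ A: ∅, {3, 4}; union → int = {3, 4}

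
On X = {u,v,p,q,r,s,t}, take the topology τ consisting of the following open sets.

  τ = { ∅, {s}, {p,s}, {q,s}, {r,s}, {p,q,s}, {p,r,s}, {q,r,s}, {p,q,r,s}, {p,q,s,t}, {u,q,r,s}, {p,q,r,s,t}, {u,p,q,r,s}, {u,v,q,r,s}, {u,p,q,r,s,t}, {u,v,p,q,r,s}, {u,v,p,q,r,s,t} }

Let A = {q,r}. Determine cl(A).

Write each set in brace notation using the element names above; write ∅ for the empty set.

closure: X∖int(X∖A) = X∖{p,s} = {u,v,q,r,t}

{u,v,q,r,t}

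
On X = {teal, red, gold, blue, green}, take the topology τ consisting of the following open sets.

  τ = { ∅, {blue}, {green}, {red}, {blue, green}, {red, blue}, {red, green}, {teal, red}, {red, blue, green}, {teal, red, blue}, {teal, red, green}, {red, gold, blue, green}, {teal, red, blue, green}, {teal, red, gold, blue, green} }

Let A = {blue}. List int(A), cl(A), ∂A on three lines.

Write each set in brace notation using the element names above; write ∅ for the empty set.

U open, U⊆A: ∅, {blue}. int(A) = ⋃ = {blue}
X∖A={teal, red, gold, green}, int(X∖A)={teal, red, green}, hence cl(A)={gold, blue}
∂A: remove int from cl → {gold}

int(A) = {blue}
cl(A)  = {gold, blue}
∂A     = {gold}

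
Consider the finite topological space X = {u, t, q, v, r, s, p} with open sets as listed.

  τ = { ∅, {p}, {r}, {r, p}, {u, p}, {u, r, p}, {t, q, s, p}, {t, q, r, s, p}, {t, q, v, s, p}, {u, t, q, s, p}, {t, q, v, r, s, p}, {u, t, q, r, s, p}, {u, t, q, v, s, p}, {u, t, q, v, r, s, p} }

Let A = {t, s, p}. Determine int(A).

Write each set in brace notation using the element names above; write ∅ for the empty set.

{p}

U open, U⊆A: ∅, {p}. int(A) = ⋃ = {p}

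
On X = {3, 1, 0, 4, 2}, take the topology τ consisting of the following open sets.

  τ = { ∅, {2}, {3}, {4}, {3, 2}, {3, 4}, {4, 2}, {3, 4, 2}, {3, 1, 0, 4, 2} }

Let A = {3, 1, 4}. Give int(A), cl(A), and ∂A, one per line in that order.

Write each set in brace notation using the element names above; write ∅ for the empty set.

interior: largest open inside A is {3, 4} (from ∅, {4}, {3}, {3, 4})
cl via duality: int({0, 2}) = {2}, so X∖{2} = {3, 1, 0, 4}
cl∖int = {1, 0}

int(A) = {3, 4}
cl(A)  = {3, 1, 0, 4}
∂A     = {1, 0}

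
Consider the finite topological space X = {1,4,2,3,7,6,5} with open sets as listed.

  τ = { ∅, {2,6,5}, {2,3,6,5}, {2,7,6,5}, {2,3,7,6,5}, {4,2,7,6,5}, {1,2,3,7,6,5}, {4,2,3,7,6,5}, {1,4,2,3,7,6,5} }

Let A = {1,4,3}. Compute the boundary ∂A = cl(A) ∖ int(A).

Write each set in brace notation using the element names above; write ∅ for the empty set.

opens ⊆ A: ∅; union → int = ∅
complement {2,7,6,5}; its interior {2,7,6,5}; cl(A) = X∖{2,7,6,5} = {1,4,3}
boundary = {1,4,3} ∖ ∅ = {1,4,3}

{1,4,3}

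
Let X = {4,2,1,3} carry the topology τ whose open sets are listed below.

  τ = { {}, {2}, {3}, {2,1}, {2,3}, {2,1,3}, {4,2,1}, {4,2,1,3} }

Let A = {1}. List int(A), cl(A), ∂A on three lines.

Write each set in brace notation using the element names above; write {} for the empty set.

int(A) = {}
cl(A)  = {4,1}
∂A     = {4,1}

U open, U⊆A: {}. int(A) = ⋃ = {}
X∖A={4,2,3}, int(X∖A)={2,3}, hence cl(A)={4,1}
∂A: remove int from cl → {4,1}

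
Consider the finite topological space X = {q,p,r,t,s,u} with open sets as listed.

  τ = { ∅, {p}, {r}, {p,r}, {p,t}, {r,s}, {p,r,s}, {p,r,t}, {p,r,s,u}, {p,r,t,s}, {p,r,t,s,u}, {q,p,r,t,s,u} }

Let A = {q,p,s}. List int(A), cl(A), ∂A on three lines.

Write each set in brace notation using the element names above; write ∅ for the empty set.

int(A) = {p}
cl(A)  = {q,p,t,s,u}
∂A     = {q,t,s,u}

open subsets of A: ∅, {p}; so int(A) = {p}
closure: X∖int(X∖A) = X∖{r} = {q,p,t,s,u}
∂A = {q,p,t,s,u} minus {p} = {q,t,s,u}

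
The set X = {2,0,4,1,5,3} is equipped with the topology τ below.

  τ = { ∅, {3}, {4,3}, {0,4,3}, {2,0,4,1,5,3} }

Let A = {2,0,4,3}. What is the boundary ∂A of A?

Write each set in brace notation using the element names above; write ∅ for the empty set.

{2,1,5}

U open, U⊆A: ∅, {3}, {4,3}, {0,4,3}. int(A) = ⋃ = {0,4,3}
X∖A={1,5}, int(X∖A)=∅, hence cl(A)={2,0,4,1,5,3}
∂A: remove int from cl → {2,1,5}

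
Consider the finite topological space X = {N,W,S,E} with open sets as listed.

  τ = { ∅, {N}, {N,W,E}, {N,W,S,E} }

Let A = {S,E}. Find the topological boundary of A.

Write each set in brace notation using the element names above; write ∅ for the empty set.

{W,S,E}

opens ⊆ A: ∅; union → int = ∅
complement {N,W}; its interior {N}; cl(A) = X∖{N} = {W,S,E}
boundary = {W,S,E} ∖ ∅ = {W,S,E}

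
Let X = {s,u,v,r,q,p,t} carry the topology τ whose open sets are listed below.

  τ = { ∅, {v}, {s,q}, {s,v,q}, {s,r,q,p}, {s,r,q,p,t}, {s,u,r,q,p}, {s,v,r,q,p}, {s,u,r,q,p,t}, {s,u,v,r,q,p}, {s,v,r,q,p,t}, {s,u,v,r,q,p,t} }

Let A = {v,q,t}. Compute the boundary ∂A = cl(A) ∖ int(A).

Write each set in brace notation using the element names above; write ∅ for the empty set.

{s,u,r,q,p,t}

opens ⊆ A: ∅, {v}; union → int = {v}
complement {s,u,r,p}; its interior ∅; cl(A) = X∖∅ = {s,u,v,r,q,p,t}
boundary = {s,u,v,r,q,p,t} ∖ {v} = {s,u,r,q,p,t}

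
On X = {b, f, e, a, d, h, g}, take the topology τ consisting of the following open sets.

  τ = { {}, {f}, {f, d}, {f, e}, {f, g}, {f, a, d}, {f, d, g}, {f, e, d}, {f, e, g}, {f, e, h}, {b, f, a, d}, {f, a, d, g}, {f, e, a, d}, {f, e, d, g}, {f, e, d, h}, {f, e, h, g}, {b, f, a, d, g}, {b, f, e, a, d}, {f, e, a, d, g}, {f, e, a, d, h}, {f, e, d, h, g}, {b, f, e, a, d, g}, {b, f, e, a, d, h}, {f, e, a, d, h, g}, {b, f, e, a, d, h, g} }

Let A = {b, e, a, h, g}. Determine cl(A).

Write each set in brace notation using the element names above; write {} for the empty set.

cl via duality: int({f, d}) = {f, d}, so X∖{f, d} = {b, e, a, h, g}

{b, e, a, h, g}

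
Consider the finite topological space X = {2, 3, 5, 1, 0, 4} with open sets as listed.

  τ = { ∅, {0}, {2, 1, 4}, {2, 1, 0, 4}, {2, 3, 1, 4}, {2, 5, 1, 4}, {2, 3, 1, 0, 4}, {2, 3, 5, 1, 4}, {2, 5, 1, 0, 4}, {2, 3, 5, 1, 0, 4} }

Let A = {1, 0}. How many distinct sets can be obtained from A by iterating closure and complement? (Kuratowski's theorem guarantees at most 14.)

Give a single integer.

6

complement {2, 3, 5, 4}; its interior ∅; cl(A) = X∖∅ = {2, 3, 5, 1, 0, 4}
With k = closure, c = complement:
  1. A     = {1, 0}
  2. kA    = {2, 3, 5, 1, 0, 4}
  3. cA    = {2, 3, 5, 4}
  4. ckA   = ∅
  5. kcA   = {2, 3, 5, 1, 4}
  6. ckcA  = {0}
k, c of each give nothing new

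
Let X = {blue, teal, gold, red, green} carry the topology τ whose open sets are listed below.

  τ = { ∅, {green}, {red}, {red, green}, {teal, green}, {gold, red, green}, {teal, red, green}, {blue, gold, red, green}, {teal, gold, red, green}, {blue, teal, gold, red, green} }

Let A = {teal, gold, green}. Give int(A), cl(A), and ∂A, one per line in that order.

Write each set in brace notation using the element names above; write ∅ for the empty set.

open subsets of A: ∅, {green}, {teal, green}; so int(A) = {teal, green}
closure: X∖int(X∖A) = X∖{red} = {blue, teal, gold, green}
∂A = {blue, teal, gold, green} minus {teal, green} = {blue, gold}

int(A) = {teal, green}
cl(A)  = {blue, teal, gold, green}
∂A     = {blue, gold}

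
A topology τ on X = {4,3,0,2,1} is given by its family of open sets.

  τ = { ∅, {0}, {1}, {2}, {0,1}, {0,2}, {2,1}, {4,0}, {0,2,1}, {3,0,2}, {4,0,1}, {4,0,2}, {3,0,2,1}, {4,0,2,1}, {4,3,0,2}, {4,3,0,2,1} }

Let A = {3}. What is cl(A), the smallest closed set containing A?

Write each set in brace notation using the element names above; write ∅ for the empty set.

complement {4,0,2,1}; its interior {4,0,2,1}; cl(A) = X∖{4,0,2,1} = {3}

{3}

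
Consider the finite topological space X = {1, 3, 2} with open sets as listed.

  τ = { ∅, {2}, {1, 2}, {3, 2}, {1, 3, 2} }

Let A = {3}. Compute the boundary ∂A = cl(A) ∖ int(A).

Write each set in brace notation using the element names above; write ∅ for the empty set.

{3}

open subsets of A: ∅; so int(A) = ∅
closure: X∖int(X∖A) = X∖{1, 2} = {3}
∂A = {3} minus ∅ = {3}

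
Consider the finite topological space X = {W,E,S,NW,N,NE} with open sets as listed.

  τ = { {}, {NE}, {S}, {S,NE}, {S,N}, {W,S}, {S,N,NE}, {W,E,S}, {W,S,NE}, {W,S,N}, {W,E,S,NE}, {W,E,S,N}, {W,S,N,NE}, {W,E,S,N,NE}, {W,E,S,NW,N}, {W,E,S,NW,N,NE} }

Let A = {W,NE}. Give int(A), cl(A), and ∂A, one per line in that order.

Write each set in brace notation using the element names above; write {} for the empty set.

opens ⊆ A: {}, {NE}; union → int = {NE}
complement {E,S,NW,N}; its interior {S,N}; cl(A) = X∖{S,N} = {W,E,NW,NE}
boundary = {W,E,NW,NE} ∖ {NE} = {W,E,NW}

int(A) = {NE}
cl(A)  = {W,E,NW,NE}
∂A     = {W,E,NW}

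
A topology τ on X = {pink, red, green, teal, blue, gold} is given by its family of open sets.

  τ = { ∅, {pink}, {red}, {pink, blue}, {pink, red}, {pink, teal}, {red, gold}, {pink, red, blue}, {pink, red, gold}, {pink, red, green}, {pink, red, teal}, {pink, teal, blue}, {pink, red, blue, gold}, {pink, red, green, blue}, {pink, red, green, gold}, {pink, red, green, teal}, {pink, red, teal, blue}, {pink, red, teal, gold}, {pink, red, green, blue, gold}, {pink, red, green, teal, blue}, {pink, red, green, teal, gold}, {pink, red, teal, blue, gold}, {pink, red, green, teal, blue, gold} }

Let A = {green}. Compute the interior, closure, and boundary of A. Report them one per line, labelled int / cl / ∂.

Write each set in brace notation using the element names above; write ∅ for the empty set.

open subsets of A: ∅; so int(A) = ∅
closure: X∖int(X∖A) = X∖{pink, red, teal, blue, gold} = {green}
∂A = {green} minus ∅ = {green}

int(A) = ∅
cl(A)  = {green}
∂A     = {green}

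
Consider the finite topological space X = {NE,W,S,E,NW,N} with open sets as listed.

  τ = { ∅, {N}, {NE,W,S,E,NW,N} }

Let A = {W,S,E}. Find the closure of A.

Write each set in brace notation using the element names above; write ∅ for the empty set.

{NE,W,S,E,NW}

closure: X∖int(X∖A) = X∖{N} = {NE,W,S,E,NW}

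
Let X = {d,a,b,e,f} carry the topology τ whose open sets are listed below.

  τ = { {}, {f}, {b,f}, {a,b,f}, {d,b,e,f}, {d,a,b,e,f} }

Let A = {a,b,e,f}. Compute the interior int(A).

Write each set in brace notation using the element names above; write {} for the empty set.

U open, U⊆A: {}, {f}, {b,f}, {a,b,f}. int(A) = ⋃ = {a,b,f}

{a,b,f}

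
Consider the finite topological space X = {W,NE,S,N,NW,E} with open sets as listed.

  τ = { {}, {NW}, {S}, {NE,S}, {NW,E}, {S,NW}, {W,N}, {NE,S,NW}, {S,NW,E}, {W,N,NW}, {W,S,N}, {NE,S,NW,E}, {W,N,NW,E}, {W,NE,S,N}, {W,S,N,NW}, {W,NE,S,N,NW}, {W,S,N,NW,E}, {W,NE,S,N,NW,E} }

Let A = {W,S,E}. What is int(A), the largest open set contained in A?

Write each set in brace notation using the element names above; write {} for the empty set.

open subsets of A: {}, {S}; so int(A) = {S}

{S}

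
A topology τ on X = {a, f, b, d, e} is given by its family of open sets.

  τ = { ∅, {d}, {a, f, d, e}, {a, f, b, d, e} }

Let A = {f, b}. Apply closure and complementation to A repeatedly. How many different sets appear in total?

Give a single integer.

6

cl via duality: int({a, d, e}) = {d}, so X∖{d} = {a, f, b, e}
Write k for closure, c for complement:
  1. A     = {f, b}
  2. kA    = {a, f, b, e}
  3. cA    = {a, d, e}
  4. ckA   = {d}
  5. kcA   = {a, f, b, d, e}
  6. ckcA  = ∅
applying k or c yields no new set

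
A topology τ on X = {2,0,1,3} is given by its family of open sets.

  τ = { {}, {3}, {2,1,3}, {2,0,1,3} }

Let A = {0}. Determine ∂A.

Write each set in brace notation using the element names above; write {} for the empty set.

opens ⊆ A: {}; union → int = {}
complement {2,1,3}; its interior {2,1,3}; cl(A) = X∖{2,1,3} = {0}
boundary = {0} ∖ {} = {0}

{0}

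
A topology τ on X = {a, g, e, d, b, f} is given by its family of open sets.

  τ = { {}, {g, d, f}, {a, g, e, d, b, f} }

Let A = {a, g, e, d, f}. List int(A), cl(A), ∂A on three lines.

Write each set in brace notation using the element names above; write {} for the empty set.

int(A) = {g, d, f}
cl(A)  = {a, g, e, d, b, f}
∂A     = {a, e, b}

opens ⊆ A: {}, {g, d, f}; union → int = {g, d, f}
complement {b}; its interior {}; cl(A) = X∖{} = {a, g, e, d, b, f}
boundary = {a, g, e, d, b, f} ∖ {g, d, f} = {a, e, b}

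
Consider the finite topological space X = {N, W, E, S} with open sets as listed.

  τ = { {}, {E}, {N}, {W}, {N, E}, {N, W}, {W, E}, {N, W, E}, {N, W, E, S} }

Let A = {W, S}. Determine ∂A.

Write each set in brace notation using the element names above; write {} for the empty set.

{S}

interior: largest open inside A is {W} (from {}, {W})
cl via duality: int({N, E}) = {N, E}, so X∖{N, E} = {W, S}
cl∖int = {S}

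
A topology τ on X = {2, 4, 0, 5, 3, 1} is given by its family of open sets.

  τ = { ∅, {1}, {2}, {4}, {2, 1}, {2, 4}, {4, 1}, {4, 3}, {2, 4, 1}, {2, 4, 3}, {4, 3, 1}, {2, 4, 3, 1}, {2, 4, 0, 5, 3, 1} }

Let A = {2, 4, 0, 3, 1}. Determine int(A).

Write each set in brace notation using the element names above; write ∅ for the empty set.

opens ⊆ A: ∅, {4}, {2}, {1}, {4, 3}, {2, 1}, {2, 4}, {4, 1}, {4, 3, 1}, {2, 4, 1}, {2, 4, 3}, {2, 4, 3, 1}; union → int = {2, 4, 3, 1}

{2, 4, 3, 1}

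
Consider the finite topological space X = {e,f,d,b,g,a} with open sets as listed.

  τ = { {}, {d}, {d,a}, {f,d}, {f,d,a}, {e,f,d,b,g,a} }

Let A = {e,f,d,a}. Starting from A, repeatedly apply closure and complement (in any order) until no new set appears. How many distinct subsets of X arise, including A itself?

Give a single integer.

X∖A={b,g}, int(X∖A)={}, hence cl(A)={e,f,d,b,g,a}
Orbit (k=closure, c=complement):
  1. A     = {e,f,d,a}
  2. kA    = {e,f,d,b,g,a}
  3. cA    = {b,g}
  4. ckA   = {}
  5. kcA   = {e,b,g}
  6. ckcA  = {f,d,a}
(closed under both — stop)

6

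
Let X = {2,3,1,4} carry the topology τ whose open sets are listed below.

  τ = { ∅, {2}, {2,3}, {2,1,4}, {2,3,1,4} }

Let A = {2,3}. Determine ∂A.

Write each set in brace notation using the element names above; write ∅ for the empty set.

{1,4}

opens ⊆ A: ∅, {2}, {2,3}; union → int = {2,3}
complement {1,4}; its interior ∅; cl(A) = X∖∅ = {2,3,1,4}
boundary = {2,3,1,4} ∖ {2,3} = {1,4}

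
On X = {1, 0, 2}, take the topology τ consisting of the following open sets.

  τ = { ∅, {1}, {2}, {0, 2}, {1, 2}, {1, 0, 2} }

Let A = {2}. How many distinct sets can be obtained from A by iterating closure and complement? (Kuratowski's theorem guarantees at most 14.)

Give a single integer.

closure: X∖int(X∖A) = X∖{1} = {0, 2}
Let k=closure and c=complement:
  1. A     = {2}
  2. kA    = {0, 2}
  3. cA    = {1, 0}
  4. ckA   = {1}
— saturated at 4

4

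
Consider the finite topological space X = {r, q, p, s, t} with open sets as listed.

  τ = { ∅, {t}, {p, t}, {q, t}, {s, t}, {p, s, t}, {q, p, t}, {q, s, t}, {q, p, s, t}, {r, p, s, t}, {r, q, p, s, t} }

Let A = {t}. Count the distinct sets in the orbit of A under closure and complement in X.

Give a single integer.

closure: X∖int(X∖A) = X∖∅ = {r, q, p, s, t}
Let k=closure and c=complement:
  1. A     = {t}
  2. kA    = {r, q, p, s, t}
  3. cA    = {r, q, p, s}
  4. ckA   = ∅
— saturated at 4

4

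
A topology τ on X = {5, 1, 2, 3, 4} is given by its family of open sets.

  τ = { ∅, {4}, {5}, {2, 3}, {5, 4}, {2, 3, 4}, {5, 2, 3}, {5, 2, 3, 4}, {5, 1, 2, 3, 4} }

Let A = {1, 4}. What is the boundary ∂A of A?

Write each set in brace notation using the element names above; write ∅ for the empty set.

{1}

interior: largest open inside A is {4} (from ∅, {4})
cl via duality: int({5, 2, 3}) = {5, 2, 3}, so X∖{5, 2, 3} = {1, 4}
cl∖int = {1}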